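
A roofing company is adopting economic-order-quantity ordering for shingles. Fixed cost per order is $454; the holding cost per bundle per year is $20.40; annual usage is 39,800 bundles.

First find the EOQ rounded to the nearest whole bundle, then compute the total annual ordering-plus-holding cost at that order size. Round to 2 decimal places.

$27,151.86

EOQ = √(2DS/H) = √(2 × 39,800 × 454 / 20.4)
    = √(1,771,490.20) ≈ 1,330.97 → Q = 1,331 bundles
Orders/yr = 39,800/1,331 = 29.902; ordering cost = 29.902 × $454 = $13,575.66
Average inventory = 1,331/2 = 665.5; holding cost = 665.5 × $20.4 = $13,576.20
Total = $13,575.66 + $13,576.20 = $27,151.86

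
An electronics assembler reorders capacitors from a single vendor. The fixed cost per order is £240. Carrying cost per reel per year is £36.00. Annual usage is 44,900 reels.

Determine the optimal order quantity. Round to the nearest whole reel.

EOQ = √(2DS/H) = √(2 × 44,900 × 240 / 36)
    = √(598,666.67) ≈ 773.74

774 reels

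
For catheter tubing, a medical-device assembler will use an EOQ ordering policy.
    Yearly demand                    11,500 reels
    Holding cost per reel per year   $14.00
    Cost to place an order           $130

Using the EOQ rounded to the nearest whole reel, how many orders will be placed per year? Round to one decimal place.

24.9 orders per year

Optimal lot size Q* = (2 × 11,500 × $130 / $14)^½ ≈ 462.14 → Q = 462
Orders per year = D/Q = 11,500 / 462 = 24.892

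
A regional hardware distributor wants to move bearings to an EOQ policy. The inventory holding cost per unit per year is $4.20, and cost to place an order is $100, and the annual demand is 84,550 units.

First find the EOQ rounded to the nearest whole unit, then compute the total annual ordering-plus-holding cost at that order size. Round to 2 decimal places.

$8,427.46

2DS/H = 2·84,550·100/4.2 = 4,026,190.48
EOQ = √4,026,190.48 ≈ 2,006.54 → Q = 2,007 units
Ordering: D/Q × S = 84,550/2,007 × $100 = $4,212.76
Holding:  Q/2 × H = 2,007/2 × $4.2 = $4,214.70
Total = $4,212.76 + $4,214.70 = $8,427.46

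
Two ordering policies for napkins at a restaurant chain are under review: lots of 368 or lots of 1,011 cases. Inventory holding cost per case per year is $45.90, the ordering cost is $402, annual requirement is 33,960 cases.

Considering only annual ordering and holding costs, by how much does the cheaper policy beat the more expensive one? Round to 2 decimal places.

$8,837.38

TC(Q) = (D/Q)S + (Q/2)H
TC(368) = (33,960/368)×402 + (368/2)×45.9 = $45,543.21
TC(1,011) = (33,960/1,011)×402 + (1,011/2)×45.9 = $36,705.83
|ΔTC| = |$45,543.21 − $36,705.83| = $8,837.38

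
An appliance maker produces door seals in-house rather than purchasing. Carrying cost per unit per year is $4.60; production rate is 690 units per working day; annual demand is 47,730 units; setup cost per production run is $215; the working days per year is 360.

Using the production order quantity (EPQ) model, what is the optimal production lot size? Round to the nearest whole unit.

Daily demand d = 47,730/360 = 132.583; p = 690; 1 − d/p = 0.80785
EPQ = √(2DS / (H(1 − d/p)))
    = √(2 × 47,730 × 215 / (4.6 × 0.80785)) ≈ 2,350.10

2,350 units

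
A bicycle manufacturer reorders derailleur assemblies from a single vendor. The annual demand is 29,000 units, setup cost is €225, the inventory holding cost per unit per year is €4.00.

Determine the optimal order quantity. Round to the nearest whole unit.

1,806 units

Optimal lot size Q* = (2 × 29,000 × €225 / €4)^½ ≈ 1,806.24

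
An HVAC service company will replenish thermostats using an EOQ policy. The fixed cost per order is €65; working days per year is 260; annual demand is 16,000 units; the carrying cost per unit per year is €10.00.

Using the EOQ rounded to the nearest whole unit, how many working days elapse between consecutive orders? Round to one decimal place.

7.4 days

Optimal lot size Q* = (2 × 16,000 × €65 / €10)^½ ≈ 456.07 → Q = 456 units
T = Q/D × 260 days = 456/16,000 × 260 = 7.410 days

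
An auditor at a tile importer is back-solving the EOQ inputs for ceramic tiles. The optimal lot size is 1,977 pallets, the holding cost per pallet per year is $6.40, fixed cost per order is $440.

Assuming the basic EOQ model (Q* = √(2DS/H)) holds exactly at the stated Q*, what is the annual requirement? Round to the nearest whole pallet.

28,426 pallets per year

From Q* = √(2DS/H) ⇒ Q*² = 2DS/H.
D = Q²H / (2S) = 1,977² × 6.4 / (2 × 440) = 28,425.67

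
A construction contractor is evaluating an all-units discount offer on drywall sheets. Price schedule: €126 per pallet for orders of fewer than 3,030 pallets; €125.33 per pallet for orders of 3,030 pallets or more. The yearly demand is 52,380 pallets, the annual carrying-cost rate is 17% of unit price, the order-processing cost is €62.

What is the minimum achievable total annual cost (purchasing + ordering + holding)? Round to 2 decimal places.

H₁ = 17%×€126 = €21.4200;  H₂ = 17%×€125.33 = €21.3061
EOQ₁ = √(2×52,380×62/21.4200) = 550.66  (< 3,030, feasible at tier 1)
EOQ₂ = √(2×52,380×62/21.3061) = 552.13  (< 3,030 → use Q = 3,030 at tier-2 price)
TC(tier 1 (EOQ₁), Q≈550.7) = €6,611,675.15
TC(tier 2, Q≈3,030.0) = €6,598,135.94
Minimum at tier 2: €6,598,135.94

€6,598,135.94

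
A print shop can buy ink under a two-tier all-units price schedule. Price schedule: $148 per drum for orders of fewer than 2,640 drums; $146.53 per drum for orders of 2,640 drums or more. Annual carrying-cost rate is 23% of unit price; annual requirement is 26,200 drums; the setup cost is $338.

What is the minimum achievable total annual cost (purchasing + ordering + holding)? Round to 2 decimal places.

H₁ = 23%×$148 = $34.0400;  H₂ = 23%×$146.53 = $33.7019
EOQ₁ = √(2×26,200×338/34.0400) = 721.32  (< 2,640, feasible at tier 1)
EOQ₂ = √(2×26,200×338/33.7019) = 724.93  (< 2,640 → use Q = 2,640 at tier-2 price)
TC(tier 1 (EOQ₁), Q≈721.3) = $3,902,153.80
TC(tier 2, Q≈2,640.0) = $3,886,926.90
Minimum at tier 2: $3,886,926.90

$3,886,926.90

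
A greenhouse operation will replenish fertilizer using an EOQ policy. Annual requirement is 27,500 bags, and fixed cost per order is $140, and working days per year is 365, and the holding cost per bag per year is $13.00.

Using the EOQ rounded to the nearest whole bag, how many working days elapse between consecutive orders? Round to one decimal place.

10.2 days

Q* = √(2·D·S / H) = √(2·27,500·140 / 13) = √592,307.7 ≈ 769.62 → Q = 770 bags
Days between orders = 365 / (D/Q) = 365 / 35.714 ≈ 10.220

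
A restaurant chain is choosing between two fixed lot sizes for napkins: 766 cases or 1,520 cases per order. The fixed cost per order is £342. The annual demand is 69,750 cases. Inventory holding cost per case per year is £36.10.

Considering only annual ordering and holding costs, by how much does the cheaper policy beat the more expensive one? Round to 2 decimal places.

For each Q, cost = (D/Q)·S + (Q/2)·H.
TC(766) = (69,750/766)×342 + (766/2)×36.1 = £44,967.94
TC(1,520) = (69,750/1,520)×342 + (1,520/2)×36.1 = £43,129.75
Cheaper: Q = 1,520.  Difference = £1,838.19

£1,838.19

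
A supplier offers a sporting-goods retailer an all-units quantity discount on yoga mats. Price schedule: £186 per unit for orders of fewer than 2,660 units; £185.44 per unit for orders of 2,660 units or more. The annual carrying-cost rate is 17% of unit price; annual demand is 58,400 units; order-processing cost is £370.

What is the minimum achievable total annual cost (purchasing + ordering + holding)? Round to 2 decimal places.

£10,879,747.29

H₁ = 17%×£186 = £31.6200;  H₂ = 17%×£185.44 = £31.5248
EOQ₁ = √(2×58,400×370/31.6200) = 1,169.07  (< 2,660, feasible at tier 1)
EOQ₂ = √(2×58,400×370/31.5248) = 1,170.84  (< 2,660 → use Q = 2,660 at tier-2 price)
TC(tier 1 (EOQ₁), Q≈1,169.1) = £10,899,366.06
TC(tier 2, Q≈2,660.0) = £10,879,747.29
Minimum at tier 2: £10,879,747.29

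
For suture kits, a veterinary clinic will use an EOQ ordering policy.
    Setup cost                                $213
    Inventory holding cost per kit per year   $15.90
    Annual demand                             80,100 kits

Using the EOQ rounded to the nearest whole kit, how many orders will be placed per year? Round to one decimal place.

54.7 orders per year

EOQ = √(2DS/H) = √(2 × 80,100 × 213 / 15.9)
    = √(2,146,075.47) ≈ 1,464.95 → Q = 1,465
N = D/Q = 80,100/1,465 ≈ 54.676 orders/yr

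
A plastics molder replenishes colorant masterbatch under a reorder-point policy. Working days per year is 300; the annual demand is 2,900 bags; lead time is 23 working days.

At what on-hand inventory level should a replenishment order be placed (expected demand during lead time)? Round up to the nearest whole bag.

Daily demand d = 2,900 / 300 = 9.667 bags/day
Demand during lead time = 9.667 × 23 = 222.33
Reorder point = 222.33 → round up

223 bags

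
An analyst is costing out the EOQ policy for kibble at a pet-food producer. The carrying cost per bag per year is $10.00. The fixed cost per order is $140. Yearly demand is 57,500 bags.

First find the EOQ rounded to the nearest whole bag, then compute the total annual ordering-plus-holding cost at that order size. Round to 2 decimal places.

$12,688.58

Q* = √(2·D·S / H) = √(2·57,500·140 / 10) = √1,610,000.0 ≈ 1,268.86 → Q = 1,269 bags
Orders/yr = 57,500/1,269 = 45.311; ordering cost = 45.311 × $140 = $6,343.58
Average inventory = 1,269/2 = 634.5; holding cost = 634.5 × $10 = $6,345.00
Total = $6,343.58 + $6,345.00 = $12,688.58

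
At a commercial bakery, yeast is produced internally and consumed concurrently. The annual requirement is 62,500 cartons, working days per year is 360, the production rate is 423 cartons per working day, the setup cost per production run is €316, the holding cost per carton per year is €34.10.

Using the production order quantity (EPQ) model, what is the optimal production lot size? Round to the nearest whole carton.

1,402 cartons

d = 62,500/360 = 173.6111 cartons/day;  effective holding cost H(1 − d/p) = 34.1·(1 − 173.6111/423) = 20.10440
Q* = √(2DS / H_eff) = √(2·62,500·316 / 20.10440) ≈ 1,401.69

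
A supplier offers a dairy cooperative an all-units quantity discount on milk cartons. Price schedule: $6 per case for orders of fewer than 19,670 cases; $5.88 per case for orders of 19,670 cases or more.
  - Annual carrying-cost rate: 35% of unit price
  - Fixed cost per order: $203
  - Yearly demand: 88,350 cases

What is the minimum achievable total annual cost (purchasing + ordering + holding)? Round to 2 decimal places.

$538,779.12

H₁ = 35%×$6 = $2.1000;  H₂ = 35%×$5.88 = $2.0580
EOQ₁ = √(2×88,350×203/2.1000) = 4,132.92  (< 19,670, feasible at tier 1)
EOQ₂ = √(2×88,350×203/2.0580) = 4,174.88  (< 19,670 → use Q = 19,670 at tier-2 price)
TC(tier 1 (EOQ₁), Q≈4,132.9) = $538,779.12
TC(tier 2, Q≈19,670.0) = $540,650.23
Minimum at tier 1 (EOQ₁): $538,779.12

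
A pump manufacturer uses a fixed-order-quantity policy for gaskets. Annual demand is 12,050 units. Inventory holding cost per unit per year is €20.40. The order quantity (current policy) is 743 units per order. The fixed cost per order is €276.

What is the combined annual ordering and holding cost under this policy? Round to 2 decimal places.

Annual ordering cost = (D/Q)·S = (12,050/743) × 276 = €4,476.18
Annual holding cost  = (Q/2)·H = (743/2) × 20.4 = €7,578.60
Total = €4,476.18 + €7,578.60 = €12,054.78

€12,054.78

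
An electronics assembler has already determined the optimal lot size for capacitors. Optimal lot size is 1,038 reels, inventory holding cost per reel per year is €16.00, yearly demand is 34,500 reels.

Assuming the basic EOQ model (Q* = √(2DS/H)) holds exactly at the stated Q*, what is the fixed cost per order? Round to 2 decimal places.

Since Q* = (2DS/H)^½, squaring gives Q*²·H = 2DS.
S = Q²H / (2D) = 1,038² × 16 / (2 × 34,500) = 249.8421

€249.84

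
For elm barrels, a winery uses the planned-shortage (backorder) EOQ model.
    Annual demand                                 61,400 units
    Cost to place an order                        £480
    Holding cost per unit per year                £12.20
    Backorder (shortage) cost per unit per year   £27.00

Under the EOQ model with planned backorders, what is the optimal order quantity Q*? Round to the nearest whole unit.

Basic EOQ = √(2·61,400·480/12.2) = 2,198.062
Backorder adjustment √((H+b)/b) = √((12.2+27)/27) = 1.2049
Q* = 2,198.062 × 1.2049 ≈ 2,648.51

2,649 units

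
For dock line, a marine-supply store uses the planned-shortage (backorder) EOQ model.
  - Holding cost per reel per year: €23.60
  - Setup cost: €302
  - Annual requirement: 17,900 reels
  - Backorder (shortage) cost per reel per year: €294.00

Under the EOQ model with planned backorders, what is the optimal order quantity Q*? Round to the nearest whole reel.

Basic EOQ = √(2·17,900·302/23.6) = 676.845
Backorder adjustment √((H+b)/b) = √((23.6+294)/294) = 1.0394
Q* = 676.845 × 1.0394 ≈ 703.49

703 reels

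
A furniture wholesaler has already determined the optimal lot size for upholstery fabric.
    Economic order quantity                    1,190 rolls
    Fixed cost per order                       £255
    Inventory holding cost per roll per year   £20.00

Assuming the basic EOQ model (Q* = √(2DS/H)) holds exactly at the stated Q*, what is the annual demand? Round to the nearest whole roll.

EOQ relation: Q² = 2DS/H, so rearrange for the unknown.
D = Q²H / (2S) = 1,190² × 20 / (2 × 255) = 55,533.33

55,533 rolls per year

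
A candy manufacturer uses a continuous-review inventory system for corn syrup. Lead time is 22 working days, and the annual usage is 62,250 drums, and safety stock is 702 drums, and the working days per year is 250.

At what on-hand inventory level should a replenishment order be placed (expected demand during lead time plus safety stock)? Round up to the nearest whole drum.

6,180 drums

Daily demand d = 62,250 / 250 = 249.000 drums/day
Demand during lead time = 249.000 × 22 = 5,478.00
Reorder point = 5,478.00 + 702 = 6,180.00 → round up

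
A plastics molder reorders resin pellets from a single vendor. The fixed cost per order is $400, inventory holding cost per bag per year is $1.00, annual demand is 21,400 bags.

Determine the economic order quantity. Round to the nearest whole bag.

4,138 bags

Optimal lot size Q* = (2 × 21,400 × $400 / $1)^½ ≈ 4,137.63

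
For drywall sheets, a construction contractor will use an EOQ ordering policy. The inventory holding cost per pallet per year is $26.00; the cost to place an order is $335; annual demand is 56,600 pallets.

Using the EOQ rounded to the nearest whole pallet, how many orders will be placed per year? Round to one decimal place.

2DS/H = 2·56,600·335/26 = 1,458,538.46
EOQ = √1,458,538.46 ≈ 1,207.70 → Q = 1,208
Orders per year = D/Q = 56,600 / 1,208 = 46.854

46.9 orders per year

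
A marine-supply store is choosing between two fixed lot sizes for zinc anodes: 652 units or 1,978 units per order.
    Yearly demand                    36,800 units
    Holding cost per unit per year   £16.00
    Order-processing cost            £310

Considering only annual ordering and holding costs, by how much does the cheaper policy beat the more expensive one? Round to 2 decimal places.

Annual cost at Q: ordering D·S/Q plus holding Q·H/2.
TC(652) = (36,800/652)×310 + (652/2)×16 = £22,712.93
TC(1,978) = (36,800/1,978)×310 + (1,978/2)×16 = £21,591.44
Cheaper: Q = 1,978.  Difference = £1,121.49

£1,121.49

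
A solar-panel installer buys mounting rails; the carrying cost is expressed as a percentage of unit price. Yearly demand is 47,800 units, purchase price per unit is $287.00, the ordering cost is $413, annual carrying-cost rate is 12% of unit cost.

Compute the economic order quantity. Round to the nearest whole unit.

1,071 units

Carrying cost H = $287 × 12% = $34.4400/unit/yr
Optimal lot size Q* = (2 × 47,800 × $413 / $34.44)^½ ≈ 1,070.71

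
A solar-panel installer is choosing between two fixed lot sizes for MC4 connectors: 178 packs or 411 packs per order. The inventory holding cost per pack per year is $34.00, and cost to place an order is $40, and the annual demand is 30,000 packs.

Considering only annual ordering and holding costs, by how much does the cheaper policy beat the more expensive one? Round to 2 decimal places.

$139.13

For each Q, cost = (D/Q)·S + (Q/2)·H.
TC(178) = (30,000/178)×40 + (178/2)×34 = $9,767.57
TC(411) = (30,000/411)×40 + (411/2)×34 = $9,906.71
Lots of 178 are cheaper by $139.13.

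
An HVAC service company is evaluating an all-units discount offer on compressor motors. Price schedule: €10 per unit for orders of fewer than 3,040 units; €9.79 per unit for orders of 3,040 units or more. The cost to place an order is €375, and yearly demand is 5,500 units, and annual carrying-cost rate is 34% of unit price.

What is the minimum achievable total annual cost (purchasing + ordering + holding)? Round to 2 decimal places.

H₁ = 34%×€10 = €3.4000;  H₂ = 34%×€9.79 = €3.3286
EOQ₁ = √(2×5,500×375/3.4000) = 1,101.47  (< 3,040, feasible at tier 1)
EOQ₂ = √(2×5,500×375/3.3286) = 1,113.22  (< 3,040 → use Q = 3,040 at tier-2 price)
TC(tier 1 (EOQ₁), Q≈1,101.5) = €58,745.00
TC(tier 2, Q≈3,040.0) = €59,582.93
Minimum at tier 1 (EOQ₁): €58,745.00

€58,745.00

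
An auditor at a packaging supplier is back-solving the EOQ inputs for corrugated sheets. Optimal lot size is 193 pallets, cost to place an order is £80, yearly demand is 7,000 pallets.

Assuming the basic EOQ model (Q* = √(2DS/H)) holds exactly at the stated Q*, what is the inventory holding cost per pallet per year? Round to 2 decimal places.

EOQ relation: Q² = 2DS/H, so rearrange for the unknown.
H = 2DS / Q² = 2 × 7,000 × 80 / 193² = 30.0679

£30.07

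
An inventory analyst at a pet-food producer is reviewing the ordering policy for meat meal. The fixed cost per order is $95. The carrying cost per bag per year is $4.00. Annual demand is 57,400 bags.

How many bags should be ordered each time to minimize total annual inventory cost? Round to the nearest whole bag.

1,651 bags

EOQ = √(2DS/H) = √(2 × 57,400 × 95 / 4)
    = √(2,726,500.00) ≈ 1,651.21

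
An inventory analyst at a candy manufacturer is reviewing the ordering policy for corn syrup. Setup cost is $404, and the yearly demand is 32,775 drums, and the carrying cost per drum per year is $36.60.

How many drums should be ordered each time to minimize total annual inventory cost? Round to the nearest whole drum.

Optimal lot size Q* = (2 × 32,775 × $404 / $36.6)^½ ≈ 850.62

851 drums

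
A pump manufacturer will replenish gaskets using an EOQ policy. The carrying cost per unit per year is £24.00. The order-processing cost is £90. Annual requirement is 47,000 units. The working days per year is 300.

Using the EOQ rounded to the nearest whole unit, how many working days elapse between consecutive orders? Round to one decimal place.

3.8 days

Optimal lot size Q* = (2 × 47,000 × £90 / £24)^½ ≈ 593.72 → Q = 594 units
T = Q/D × 300 days = 594/47,000 × 300 = 3.791 days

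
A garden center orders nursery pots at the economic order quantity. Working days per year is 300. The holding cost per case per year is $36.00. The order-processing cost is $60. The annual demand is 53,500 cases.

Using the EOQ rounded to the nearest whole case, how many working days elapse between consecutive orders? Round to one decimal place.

2.4 days

2DS/H = 2·53,500·60/36 = 178,333.33
EOQ = √178,333.33 ≈ 422.30 → Q = 422 cases
T = Q/D × 300 days = 422/53,500 × 300 = 2.366 days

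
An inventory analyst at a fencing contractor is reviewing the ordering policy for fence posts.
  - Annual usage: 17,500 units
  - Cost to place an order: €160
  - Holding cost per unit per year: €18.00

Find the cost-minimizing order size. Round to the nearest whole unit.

2DS/H = 2·17,500·160/18 = 311,111.11
EOQ = √311,111.11 ≈ 557.77

558 units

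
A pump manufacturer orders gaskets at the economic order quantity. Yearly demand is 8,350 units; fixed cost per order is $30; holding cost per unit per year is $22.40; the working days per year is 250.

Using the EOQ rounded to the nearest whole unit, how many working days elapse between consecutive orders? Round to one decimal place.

Q* = √(2·D·S / H) = √(2·8,350·30 / 22.4) = √22,366.1 ≈ 149.55 → Q = 150 units
T = Q/D × 250 days = 150/8,350 × 250 = 4.491 days

4.5 days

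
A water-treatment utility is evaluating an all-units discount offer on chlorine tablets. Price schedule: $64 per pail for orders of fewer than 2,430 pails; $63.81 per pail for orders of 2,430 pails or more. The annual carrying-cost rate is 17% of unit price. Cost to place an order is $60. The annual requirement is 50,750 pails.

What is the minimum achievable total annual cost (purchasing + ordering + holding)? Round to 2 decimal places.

H₁ = 17%×$64 = $10.8800;  H₂ = 17%×$63.81 = $10.8477
EOQ₁ = √(2×50,750×60/10.8800) = 748.16  (< 2,430, feasible at tier 1)
EOQ₂ = √(2×50,750×60/10.8477) = 749.27  (< 2,430 → use Q = 2,430 at tier-2 price)
TC(tier 1 (EOQ₁), Q≈748.2) = $3,256,139.98
TC(tier 2, Q≈2,430.0) = $3,252,790.54
Minimum at tier 2: $3,252,790.54

$3,252,790.54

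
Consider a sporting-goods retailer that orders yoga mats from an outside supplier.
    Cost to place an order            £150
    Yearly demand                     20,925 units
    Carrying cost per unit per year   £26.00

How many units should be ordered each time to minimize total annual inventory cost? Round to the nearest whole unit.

491 units

Optimal lot size Q* = (2 × 20,925 × £150 / £26)^½ ≈ 491.37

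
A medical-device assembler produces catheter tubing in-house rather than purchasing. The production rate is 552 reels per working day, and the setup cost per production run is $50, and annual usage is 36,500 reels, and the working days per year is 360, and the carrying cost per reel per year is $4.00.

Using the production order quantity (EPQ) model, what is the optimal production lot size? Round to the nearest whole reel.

1,057 reels

Daily demand d = 36,500/360 = 101.389; p = 552; 1 − d/p = 0.81632
EPQ = √(2DS / (H(1 − d/p)))
    = √(2 × 36,500 × 50 / (4 × 0.81632)) ≈ 1,057.27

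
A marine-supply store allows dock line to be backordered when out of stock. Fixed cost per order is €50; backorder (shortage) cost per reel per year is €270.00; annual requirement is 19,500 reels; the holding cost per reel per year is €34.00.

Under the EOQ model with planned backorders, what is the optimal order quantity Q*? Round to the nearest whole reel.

Q* = √(2DS/H) · √((H + b)/b)
   = √(2 × 19,500 × 50 / 34) · √((34 + 270) / 270)
   = 239.485 × 1.0611 ≈ 254.12

254 reels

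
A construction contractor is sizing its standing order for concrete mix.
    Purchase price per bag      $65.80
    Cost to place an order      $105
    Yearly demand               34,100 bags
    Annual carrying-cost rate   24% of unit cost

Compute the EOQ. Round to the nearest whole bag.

Holding cost per bag per year: H = 24% × $65.8 = $15.7920
2DS/H = 2·34,100·105/15.792 = 453,457.45
EOQ = √453,457.45 ≈ 673.39

673 bags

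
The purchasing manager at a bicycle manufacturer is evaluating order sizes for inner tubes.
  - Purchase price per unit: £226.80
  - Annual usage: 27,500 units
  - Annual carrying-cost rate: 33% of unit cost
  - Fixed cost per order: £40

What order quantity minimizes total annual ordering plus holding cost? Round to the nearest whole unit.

171 units

H = i·C = 0.33 × £226.8 = £74.8440 per unit-year
2DS/H = 2·27,500·40/74.844 = 29,394.47
EOQ = √29,394.47 ≈ 171.45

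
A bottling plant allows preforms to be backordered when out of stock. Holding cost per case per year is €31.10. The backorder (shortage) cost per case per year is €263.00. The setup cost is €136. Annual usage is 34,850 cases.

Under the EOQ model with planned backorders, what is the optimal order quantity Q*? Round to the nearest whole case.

Q* = √(2DS/H) · √((H + b)/b)
   = √(2 × 34,850 × 136 / 31.1) · √((31.1 + 263) / 263)
   = 552.085 × 1.0575 ≈ 583.82

584 cases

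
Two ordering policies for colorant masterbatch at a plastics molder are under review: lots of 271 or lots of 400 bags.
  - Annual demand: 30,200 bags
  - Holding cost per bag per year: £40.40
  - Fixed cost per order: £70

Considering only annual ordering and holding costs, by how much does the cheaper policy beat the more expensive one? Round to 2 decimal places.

£90.06

Annual cost at Q: ordering D·S/Q plus holding Q·H/2.
TC(271) = (30,200/271)×70 + (271/2)×40.4 = £13,274.94
TC(400) = (30,200/400)×70 + (400/2)×40.4 = £13,365.00
|ΔTC| = |£13,274.94 − £13,365.00| = £90.06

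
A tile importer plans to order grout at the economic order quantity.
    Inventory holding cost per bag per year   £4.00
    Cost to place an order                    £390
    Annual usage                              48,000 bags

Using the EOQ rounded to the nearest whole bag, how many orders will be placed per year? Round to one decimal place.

Q* = √(2·D·S / H) = √(2·48,000·390 / 4) = √9,360,000.0 ≈ 3,059.41 → Q = 3,059
Orders per year = D/Q = 48,000 / 3,059 = 15.691

15.7 orders per year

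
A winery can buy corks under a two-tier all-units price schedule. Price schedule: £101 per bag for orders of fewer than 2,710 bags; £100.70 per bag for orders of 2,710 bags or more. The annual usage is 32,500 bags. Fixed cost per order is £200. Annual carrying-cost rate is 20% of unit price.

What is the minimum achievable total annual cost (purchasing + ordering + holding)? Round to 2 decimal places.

H₁ = 20%×£101 = £20.2000;  H₂ = 20%×£100.70 = £20.1400
EOQ₁ = √(2×32,500×200/20.2000) = 802.22  (< 2,710, feasible at tier 1)
EOQ₂ = √(2×32,500×200/20.1400) = 803.42  (< 2,710 → use Q = 2,710 at tier-2 price)
TC(tier 1 (EOQ₁), Q≈802.2) = £3,298,704.94
TC(tier 2, Q≈2,710.0) = £3,302,438.22
Minimum at tier 1 (EOQ₁): £3,298,704.94

£3,298,704.94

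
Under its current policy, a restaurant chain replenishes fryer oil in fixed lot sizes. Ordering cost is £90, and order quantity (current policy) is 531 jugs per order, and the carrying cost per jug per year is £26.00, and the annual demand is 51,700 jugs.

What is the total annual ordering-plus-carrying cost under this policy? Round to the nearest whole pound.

Ordering: D/Q × S = 51,700/531 × £90 = £8,762.71
Holding:  Q/2 × H = 531/2 × £26 = £6,903.00
Total = £8,762.71 + £6,903.00 = £15,665.71

£15,666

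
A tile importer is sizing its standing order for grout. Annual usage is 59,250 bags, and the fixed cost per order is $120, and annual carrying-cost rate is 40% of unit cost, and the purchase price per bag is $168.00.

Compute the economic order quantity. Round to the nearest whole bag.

460 bags

Holding cost per bag per year: H = 40% × $168 = $67.2000
Optimal lot size Q* = (2 × 59,250 × $120 / $67.2)^½ ≈ 460.01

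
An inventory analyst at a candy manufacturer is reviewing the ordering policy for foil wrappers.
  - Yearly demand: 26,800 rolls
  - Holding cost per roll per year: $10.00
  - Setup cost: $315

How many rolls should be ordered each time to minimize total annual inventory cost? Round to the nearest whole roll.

1,299 rolls

EOQ = √(2DS/H) = √(2 × 26,800 × 315 / 10)
    = √(1,688,400.00) ≈ 1,299.38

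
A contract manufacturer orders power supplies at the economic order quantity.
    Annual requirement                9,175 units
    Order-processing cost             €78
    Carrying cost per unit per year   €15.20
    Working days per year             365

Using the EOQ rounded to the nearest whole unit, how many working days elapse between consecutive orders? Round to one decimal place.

Optimal lot size Q* = (2 × 9,175 × €78 / €15.2)^½ ≈ 306.86 → Q = 307 units
Cycle time = (working days × Q)/D = (365 × 307) / 9,175 = 12.213 days

12.2 days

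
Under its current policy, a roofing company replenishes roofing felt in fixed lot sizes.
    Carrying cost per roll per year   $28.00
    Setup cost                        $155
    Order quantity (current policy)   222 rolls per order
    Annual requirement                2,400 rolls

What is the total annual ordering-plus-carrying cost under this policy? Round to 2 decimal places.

Ordering: D/Q × S = 2,400/222 × $155 = $1,675.68
Holding:  Q/2 × H = 222/2 × $28 = $3,108.00
Total = $1,675.68 + $3,108.00 = $4,783.68

$4,783.68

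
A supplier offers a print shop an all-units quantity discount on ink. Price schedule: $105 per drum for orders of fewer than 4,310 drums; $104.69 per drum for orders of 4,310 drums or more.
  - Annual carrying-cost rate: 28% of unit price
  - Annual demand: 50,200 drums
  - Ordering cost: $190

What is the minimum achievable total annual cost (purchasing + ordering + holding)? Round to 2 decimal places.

H₁ = 28%×$105 = $29.4000;  H₂ = 28%×$104.69 = $29.3132
EOQ₁ = √(2×50,200×190/29.4000) = 805.51  (< 4,310, feasible at tier 1)
EOQ₂ = √(2×50,200×190/29.3132) = 806.70  (< 4,310 → use Q = 4,310 at tier-2 price)
TC(tier 1 (EOQ₁), Q≈805.5) = $5,294,681.94
TC(tier 2, Q≈4,310.0) = $5,320,820.94
Minimum at tier 1 (EOQ₁): $5,294,681.94

$5,294,681.94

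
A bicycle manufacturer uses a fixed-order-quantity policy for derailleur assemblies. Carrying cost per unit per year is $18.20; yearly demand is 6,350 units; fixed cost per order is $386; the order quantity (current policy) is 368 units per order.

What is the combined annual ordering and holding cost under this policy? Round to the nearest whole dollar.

$10,009

Ordering: D/Q × S = 6,350/368 × $386 = $6,660.60
Holding:  Q/2 × H = 368/2 × $18.2 = $3,348.80
Total = $6,660.60 + $3,348.80 = $10,009.40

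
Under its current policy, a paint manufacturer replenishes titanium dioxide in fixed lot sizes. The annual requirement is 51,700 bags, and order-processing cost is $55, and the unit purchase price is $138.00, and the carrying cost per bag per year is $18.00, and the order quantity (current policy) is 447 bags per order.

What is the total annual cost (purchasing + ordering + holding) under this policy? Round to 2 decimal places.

$7,144,984.30

Orders/yr = 51,700/447 = 115.660; ordering cost = 115.660 × $55 = $6,361.30
Average inventory = 447/2 = 223.5; holding cost = 223.5 × $18 = $4,023.00
Purchase cost = D·C = 51,700 × 138 = $7,134,600.00
Total = $6,361.30 + $4,023.00 + $7,134,600.00 = $7,144,984.30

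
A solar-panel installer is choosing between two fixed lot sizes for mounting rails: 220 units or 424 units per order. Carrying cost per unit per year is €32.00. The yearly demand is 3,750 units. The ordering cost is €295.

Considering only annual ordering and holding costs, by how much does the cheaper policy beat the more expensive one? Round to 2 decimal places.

TC(Q) = (D/Q)S + (Q/2)H
TC(220) = (3,750/220)×295 + (220/2)×32 = €8,548.41
TC(424) = (3,750/424)×295 + (424/2)×32 = €9,393.08
Cheaper: Q = 220.  Difference = €844.67

€844.67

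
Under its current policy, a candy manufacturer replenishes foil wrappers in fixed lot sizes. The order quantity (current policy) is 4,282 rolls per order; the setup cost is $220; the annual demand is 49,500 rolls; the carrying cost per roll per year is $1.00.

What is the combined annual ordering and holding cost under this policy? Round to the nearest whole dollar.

Orders/yr = 49,500/4,282 = 11.560; ordering cost = 11.560 × $220 = $2,543.20
Average inventory = 4,282/2 = 2141; holding cost = 2141 × $1 = $2,141.00
Total = $2,543.20 + $2,141.00 = $4,684.20

$4,684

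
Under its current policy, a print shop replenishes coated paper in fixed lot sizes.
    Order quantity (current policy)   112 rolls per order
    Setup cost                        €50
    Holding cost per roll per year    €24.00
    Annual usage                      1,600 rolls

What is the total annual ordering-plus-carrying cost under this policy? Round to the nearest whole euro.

Ordering: D/Q × S = 1,600/112 × €50 = €714.29
Holding:  Q/2 × H = 112/2 × €24 = €1,344.00
Total = €714.29 + €1,344.00 = €2,058.29

€2,058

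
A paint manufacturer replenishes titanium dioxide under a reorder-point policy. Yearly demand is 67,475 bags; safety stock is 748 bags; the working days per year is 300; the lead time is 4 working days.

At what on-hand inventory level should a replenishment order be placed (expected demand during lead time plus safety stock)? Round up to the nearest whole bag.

1,648 bags

Daily demand d = 67,475 / 300 = 224.917 bags/day
Demand during lead time = 224.917 × 4 = 899.67
Reorder point = 899.67 + 748 = 1,647.67 → round up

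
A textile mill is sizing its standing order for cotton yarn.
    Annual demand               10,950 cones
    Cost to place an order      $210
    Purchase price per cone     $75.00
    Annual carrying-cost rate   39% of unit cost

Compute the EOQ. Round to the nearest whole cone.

Holding cost per cone per year: H = 39% × $75 = $29.2500
Optimal lot size Q* = (2 × 10,950 × $210 / $29.25)^½ ≈ 396.52

397 cones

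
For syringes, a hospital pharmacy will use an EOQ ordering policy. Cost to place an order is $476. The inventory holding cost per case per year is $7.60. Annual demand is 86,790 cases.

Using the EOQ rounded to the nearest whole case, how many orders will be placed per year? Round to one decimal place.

Optimal lot size Q* = (2 × 86,790 × $476 / $7.6)^½ ≈ 3,297.21 → Q = 3,297
Orders per year = D/Q = 86,790 / 3,297 = 26.324

26.3 orders per year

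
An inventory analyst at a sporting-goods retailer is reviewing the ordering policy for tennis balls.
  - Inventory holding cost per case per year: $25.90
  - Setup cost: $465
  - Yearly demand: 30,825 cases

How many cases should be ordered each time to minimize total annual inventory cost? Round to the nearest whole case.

1,052 cases

EOQ = √(2DS/H) = √(2 × 30,825 × 465 / 25.9)
    = √(1,106,843.63) ≈ 1,052.07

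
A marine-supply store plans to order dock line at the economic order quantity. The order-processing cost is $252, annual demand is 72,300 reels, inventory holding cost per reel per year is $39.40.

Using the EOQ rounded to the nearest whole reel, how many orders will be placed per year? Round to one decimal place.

2DS/H = 2·72,300·252/39.4 = 924,852.79
EOQ = √924,852.79 ≈ 961.69 → Q = 962
N = D/Q = 72,300/962 ≈ 75.156 orders/yr

75.2 orders per year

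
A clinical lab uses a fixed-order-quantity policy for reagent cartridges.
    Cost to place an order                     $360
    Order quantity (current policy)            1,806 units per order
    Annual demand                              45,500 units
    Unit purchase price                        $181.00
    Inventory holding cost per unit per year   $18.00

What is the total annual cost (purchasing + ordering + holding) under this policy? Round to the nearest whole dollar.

$8,260,824

Orders/yr = 45,500/1,806 = 25.194; ordering cost = 25.194 × $360 = $9,069.77
Average inventory = 1,806/2 = 903; holding cost = 903 × $18 = $16,254.00
Purchase cost = D·C = 45,500 × 181 = $8,235,500.00
Total = $9,069.77 + $16,254.00 + $8,235,500.00 = $8,260,823.77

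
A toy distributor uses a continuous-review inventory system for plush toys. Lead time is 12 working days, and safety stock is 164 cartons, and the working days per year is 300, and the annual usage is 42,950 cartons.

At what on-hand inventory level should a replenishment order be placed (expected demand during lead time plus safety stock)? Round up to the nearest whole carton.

1,882 cartons

Daily demand d = 42,950 / 300 = 143.167 cartons/day
Demand during lead time = 143.167 × 12 = 1,718.00
Reorder point = 1,718.00 + 164 = 1,882.00 → round up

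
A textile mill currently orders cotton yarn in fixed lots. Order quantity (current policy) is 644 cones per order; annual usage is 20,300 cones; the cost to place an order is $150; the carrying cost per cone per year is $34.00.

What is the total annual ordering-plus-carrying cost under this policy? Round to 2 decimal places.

Ordering: D/Q × S = 20,300/644 × $150 = $4,728.26
Holding:  Q/2 × H = 644/2 × $34 = $10,948.00
Total = $4,728.26 + $10,948.00 = $15,676.26

$15,676.26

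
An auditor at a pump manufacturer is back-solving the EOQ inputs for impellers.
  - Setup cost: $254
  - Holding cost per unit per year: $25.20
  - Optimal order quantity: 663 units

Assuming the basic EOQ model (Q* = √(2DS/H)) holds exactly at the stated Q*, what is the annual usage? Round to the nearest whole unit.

EOQ relation: Q² = 2DS/H, so rearrange for the unknown.
D = Q²H / (2S) = 663² × 25.2 / (2 × 254) = 21,805.39

21,805 units per year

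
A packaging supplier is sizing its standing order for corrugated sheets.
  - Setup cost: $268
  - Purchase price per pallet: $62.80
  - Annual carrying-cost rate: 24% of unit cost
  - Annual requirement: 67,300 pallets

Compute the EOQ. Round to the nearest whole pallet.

Holding cost per pallet per year: H = 24% × $62.8 = $15.0720
EOQ = √(2DS/H) = √(2 × 67,300 × 268 / 15.072)
    = √(2,393,365.18) ≈ 1,547.05

1,547 pallets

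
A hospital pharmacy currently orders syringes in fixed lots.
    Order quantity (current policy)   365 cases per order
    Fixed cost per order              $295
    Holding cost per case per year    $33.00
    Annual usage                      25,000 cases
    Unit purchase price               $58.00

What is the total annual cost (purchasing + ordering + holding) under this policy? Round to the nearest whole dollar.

Ordering: D/Q × S = 25,000/365 × $295 = $20,205.48
Holding:  Q/2 × H = 365/2 × $33 = $6,022.50
Purchase cost = D·C = 25,000 × 58 = $1,450,000.00
Total = $20,205.48 + $6,022.50 + $1,450,000.00 = $1,476,227.98

$1,476,228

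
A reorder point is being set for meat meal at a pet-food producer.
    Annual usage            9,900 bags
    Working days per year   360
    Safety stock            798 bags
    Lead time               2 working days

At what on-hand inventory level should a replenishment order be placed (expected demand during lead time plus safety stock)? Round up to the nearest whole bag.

Daily demand d = 9,900 / 360 = 27.500 bags/day
Demand during lead time = 27.500 × 2 = 55.00
Reorder point = 55.00 + 798 = 853.00 → round up

853 bags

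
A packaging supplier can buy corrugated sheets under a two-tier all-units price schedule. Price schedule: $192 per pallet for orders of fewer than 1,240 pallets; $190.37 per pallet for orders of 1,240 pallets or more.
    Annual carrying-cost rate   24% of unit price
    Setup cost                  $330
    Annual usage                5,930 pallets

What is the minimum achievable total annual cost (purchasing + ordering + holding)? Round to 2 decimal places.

H₁ = 24%×$192 = $46.0800;  H₂ = 24%×$190.37 = $45.6888
EOQ₁ = √(2×5,930×330/46.0800) = 291.44  (< 1,240, feasible at tier 1)
EOQ₂ = √(2×5,930×330/45.6888) = 292.68  (< 1,240 → use Q = 1,240 at tier-2 price)
TC(tier 1 (EOQ₁), Q≈291.4) = $1,151,989.37
TC(tier 2, Q≈1,240.0) = $1,158,799.30
Minimum at tier 1 (EOQ₁): $1,151,989.37

$1,151,989.37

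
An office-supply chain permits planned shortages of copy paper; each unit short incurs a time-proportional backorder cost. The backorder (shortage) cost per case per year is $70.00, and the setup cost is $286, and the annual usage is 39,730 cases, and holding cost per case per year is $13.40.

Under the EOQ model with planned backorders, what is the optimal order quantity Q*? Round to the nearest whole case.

Q* = √(2DS/H) · √((H + b)/b)
   = √(2 × 39,730 × 286 / 13.4) · √((13.4 + 70) / 70)
   = 1,302.282 × 1.0915 ≈ 1,421.47

1,421 cases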